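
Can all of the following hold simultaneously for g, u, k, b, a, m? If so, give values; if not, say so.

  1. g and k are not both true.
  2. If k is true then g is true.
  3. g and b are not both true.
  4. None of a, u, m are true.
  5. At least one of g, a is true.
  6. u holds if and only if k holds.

g = True; u = False; k = False; b = False; a = False; m = False

  (1) g=T, k=F — not both ✓
  (2) k=F ⇒ g: vacuous ✓
  (3) g=T, b=F — not both ✓
  (4) {a, u, m}: 0 true — none ✓
  (5) {g, a}: 1 true — at least one ✓
  (6) u=F, k=F — same ✓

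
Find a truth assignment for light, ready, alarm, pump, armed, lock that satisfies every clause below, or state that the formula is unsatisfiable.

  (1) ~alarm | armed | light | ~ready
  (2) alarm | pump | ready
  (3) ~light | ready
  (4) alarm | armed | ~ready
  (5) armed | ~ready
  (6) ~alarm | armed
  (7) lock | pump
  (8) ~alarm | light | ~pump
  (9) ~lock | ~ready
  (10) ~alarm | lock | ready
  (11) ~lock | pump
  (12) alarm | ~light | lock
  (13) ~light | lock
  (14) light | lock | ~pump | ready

Try light = True:
  (~light | ready) forces ready = True.
  (armed | ~ready) forces armed = True.
  (~lock | ~ready) forces lock = False.
  clause (~light | lock) is falsified — backtrack.
So light = False.
Set ready = False.
Set alarm = False.
  then (alarm | pump | ready) forces pump = True.
  then (light | lock | ~pump | ready) forces lock = True.
Set armed = False.
All clauses satisfied.

light=F, ready=F, alarm=F, pump=T, armed=F, lock=T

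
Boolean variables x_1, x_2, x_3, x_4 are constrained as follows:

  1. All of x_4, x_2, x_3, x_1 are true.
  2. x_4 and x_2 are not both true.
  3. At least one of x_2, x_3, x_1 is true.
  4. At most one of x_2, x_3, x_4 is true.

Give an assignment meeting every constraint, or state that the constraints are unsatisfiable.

Case x_2 = True:
  (1) forces x_4 = True.
  Constraint (2) is violated (x_4=T, x_2=T) — contradiction.
Case x_2 = False:
  Constraint (1) is violated (x_2=F) — contradiction.
Both cases fail — unsatisfiable.

No satisfying assignment exists.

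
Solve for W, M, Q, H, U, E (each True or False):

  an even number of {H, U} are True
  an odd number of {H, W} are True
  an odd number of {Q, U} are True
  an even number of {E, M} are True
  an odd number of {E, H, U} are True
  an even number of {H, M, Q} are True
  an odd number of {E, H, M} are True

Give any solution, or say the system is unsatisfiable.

W = False, M = True, Q = False, H = True, U = True, E = True

{H, U}: 2 true → even ✓
{H, W}: 1 true → odd ✓
{Q, U}: 1 true → odd ✓
{E, M}: 2 true → even ✓
{E, H, U}: 3 true → odd ✓
{H, M, Q}: 2 true → even ✓
{E, H, M}: 3 true → odd ✓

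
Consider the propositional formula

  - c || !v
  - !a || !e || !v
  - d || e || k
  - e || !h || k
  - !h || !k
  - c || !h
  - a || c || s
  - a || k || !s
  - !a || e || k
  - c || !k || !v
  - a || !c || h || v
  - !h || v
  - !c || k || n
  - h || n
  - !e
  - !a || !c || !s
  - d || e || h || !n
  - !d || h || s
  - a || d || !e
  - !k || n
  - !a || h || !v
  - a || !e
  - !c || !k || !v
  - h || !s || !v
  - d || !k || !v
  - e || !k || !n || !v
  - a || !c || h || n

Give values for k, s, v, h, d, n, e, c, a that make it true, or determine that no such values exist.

Unit clause (!e) forces e = False.
Set k = True.
  then (!h || !k) forces h = False.
  then (h || n) forces n = True.
  then (d || e || h || !n) forces d = True.
  then (!d || h || s) forces s = True.
  then (h || !s || !v) forces v = False.
Try c = True:
  (a || !c || h || v) forces a = True.
  clause (!a || !c || !s) is falsified — backtrack.
So c = False.
Set a = False.
All clauses satisfied.

k = True; s = True; v = False; h = False; d = True; n = True; e = False; c = False; a = False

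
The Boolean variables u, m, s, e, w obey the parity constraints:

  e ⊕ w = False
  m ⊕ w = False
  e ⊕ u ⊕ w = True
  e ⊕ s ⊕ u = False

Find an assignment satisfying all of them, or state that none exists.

u = True; m = False; s = True; e = False; w = False

e ⊕ w = F ⊕ F = False ✓
m ⊕ w = F ⊕ F = False ✓
e ⊕ u ⊕ w = F ⊕ T ⊕ F = True ✓
e ⊕ s ⊕ u = F ⊕ T ⊕ T = False ✓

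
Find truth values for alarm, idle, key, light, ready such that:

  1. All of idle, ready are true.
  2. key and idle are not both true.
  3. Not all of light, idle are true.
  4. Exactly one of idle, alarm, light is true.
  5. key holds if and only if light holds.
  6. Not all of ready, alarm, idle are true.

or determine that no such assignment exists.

alarm = False; idle = True; key = False; light = False; ready = True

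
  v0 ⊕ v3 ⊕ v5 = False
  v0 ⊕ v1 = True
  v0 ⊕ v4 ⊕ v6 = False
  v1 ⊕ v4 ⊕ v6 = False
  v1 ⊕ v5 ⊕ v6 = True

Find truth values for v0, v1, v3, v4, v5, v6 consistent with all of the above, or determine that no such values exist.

Adding constraints 2, 3, 4 mod 2: every variable appears an even number of times on the left, so the left side is 0.
But the right sides sum to 1 (mod 2). 0 ≠ 1 — the system is inconsistent.

UNSATISFIABLE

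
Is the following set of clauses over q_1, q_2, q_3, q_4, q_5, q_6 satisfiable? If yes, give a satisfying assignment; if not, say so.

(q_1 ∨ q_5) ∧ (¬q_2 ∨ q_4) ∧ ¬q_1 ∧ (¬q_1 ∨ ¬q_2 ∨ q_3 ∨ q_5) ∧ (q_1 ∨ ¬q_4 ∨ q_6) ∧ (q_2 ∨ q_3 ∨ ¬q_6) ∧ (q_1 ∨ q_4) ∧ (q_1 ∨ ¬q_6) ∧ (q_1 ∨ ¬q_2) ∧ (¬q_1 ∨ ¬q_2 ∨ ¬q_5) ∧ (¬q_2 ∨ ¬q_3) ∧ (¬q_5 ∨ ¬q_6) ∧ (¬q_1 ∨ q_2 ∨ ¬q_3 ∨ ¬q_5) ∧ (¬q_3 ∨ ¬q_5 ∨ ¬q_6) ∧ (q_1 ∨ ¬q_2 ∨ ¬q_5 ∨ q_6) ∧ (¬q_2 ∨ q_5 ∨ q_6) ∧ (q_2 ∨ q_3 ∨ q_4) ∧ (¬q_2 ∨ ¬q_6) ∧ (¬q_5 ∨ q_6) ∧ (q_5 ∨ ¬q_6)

Unsatisfiable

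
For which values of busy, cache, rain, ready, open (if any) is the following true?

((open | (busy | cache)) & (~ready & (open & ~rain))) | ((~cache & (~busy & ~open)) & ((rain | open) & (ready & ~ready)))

busy: False, cache: False, rain: False, ready: False, open: True

  ((open | (busy | cache)) & (~ready & (open & ~rain))) | ((~cache & (~busy & ~open)) & ((rain | open) & (ready & ~ready))) = True
    (open | (busy | cache)) & (~ready & (open & ~rain)) = True
      open | (busy | cache) = True
        busy | cache = False
      ~ready & (open & ~rain) = True
        ~ready = True
        open & ~rain = True
          ~rain = True
    (~cache & (~busy & ~open)) & ((rain | open) & (ready & ~ready)) = False
      ~cache & (~busy & ~open) = False
        ~cache = True
        ~busy & ~open = False
          ~busy = True
          ~open = False
      (rain | open) & (ready & ~ready) = False
        rain | open = True
        ready & ~ready = False
          ~ready = True
The formula evaluates to True.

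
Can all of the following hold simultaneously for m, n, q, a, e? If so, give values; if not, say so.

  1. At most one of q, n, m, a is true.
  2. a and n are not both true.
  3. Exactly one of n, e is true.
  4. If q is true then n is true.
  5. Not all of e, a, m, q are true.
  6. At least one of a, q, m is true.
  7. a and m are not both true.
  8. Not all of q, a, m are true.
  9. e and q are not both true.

m: True, n: False, q: False, a: False, e: True

  (1) {q, n, m, a}: 1 true — at most one ✓
  (2) a=F, n=F — not both ✓
  (3) {n, e}: 1 true — exactly one ✓
  (4) q=F ⇒ n: vacuous ✓
  (5) {e, a, m, q}: 2/4 true — not all ✓
  (6) {a, q, m}: 1 true — at least one ✓
  (7) a=F, m=T — not both ✓
  (8) {q, a, m}: 1/3 true — not all ✓
  (9) e=T, q=F — not both ✓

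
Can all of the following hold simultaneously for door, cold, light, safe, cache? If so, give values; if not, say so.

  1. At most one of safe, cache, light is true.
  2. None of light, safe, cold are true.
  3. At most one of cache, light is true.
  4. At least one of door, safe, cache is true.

door: True; cold: False; light: False; safe: False; cache: True

  (1) {safe, cache, light}: 1 true — at most one ✓
  (2) {light, safe, cold}: 0 true — none ✓
  (3) {cache, light}: 1 true — at most one ✓
  (4) {door, safe, cache}: 2 true — at least one ✓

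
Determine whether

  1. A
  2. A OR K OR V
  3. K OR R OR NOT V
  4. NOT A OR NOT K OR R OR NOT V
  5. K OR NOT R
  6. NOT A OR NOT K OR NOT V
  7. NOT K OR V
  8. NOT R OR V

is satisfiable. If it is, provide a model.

Unit clause (A) forces A = True.
Try K = True:
  (NOT A OR NOT K OR NOT V) forces V = False.
  clause (NOT K OR V) is falsified — backtrack.
So K = False.
  then (K OR NOT R) forces R = False.
  then (K OR R OR NOT V) forces V = False.
Check each clause:
  (A): A holds.
  (A OR K OR V): A holds.
  (K OR R OR NOT V): NOT V holds.
  (NOT A OR NOT K OR R OR NOT V): NOT K holds.
  (K OR NOT R): NOT R holds.
  (NOT A OR NOT K OR NOT V): NOT K holds.
  (NOT K OR V): NOT K holds.
  (NOT R OR V): NOT R holds.
All clauses satisfied.

K=F, R=F, V=F, A=T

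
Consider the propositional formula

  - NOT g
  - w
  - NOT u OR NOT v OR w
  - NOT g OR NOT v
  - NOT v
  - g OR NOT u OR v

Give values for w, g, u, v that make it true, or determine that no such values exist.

w = True, g = False, u = False, v = False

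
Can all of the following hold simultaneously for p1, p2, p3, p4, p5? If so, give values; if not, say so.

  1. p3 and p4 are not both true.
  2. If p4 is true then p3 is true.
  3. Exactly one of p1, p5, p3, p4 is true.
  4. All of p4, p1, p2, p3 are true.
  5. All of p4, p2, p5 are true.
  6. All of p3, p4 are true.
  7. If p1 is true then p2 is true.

Case p1 = True:
  (3) with p1=T forces p5 = False.
  Constraint (5) is violated (p5=F) — contradiction.
Case p1 = False:
  Constraint (4) is violated (p1=F) — contradiction.
Both cases fail — unsatisfiable.

Unsatisfiable — no assignment works.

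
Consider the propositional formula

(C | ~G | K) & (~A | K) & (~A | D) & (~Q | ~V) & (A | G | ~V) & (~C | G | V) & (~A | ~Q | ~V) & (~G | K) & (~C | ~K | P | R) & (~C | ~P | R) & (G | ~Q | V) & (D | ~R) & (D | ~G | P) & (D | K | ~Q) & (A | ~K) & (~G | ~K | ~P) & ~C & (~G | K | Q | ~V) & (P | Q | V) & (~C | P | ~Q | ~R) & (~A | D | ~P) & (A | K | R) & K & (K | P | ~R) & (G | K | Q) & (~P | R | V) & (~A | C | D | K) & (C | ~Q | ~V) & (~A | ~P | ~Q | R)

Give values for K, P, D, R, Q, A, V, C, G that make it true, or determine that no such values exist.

K = True, P = False, D = True, R = True, Q = False, A = True, V = True, C = False, G = True

Unit clause (~C) forces C = False.
Unit clause (K) forces K = True.
In (A | ~K) only A is left, so A = True.
In (~A | D) only D is left, so D = True.
Set P = False.
Set R = True.
Set Q = False.
  then (P | Q | V) forces V = True.
Set G = True.
All clauses satisfied.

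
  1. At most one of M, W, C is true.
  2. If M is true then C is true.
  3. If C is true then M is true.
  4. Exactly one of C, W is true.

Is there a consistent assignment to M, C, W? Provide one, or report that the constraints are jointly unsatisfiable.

M = False; C = False; W = True

  (1) {M, W, C}: 1 true — at most one ✓
  (2) M=F ⇒ C: vacuous ✓
  (3) C=F ⇒ M: vacuous ✓
  (4) {C, W}: 1 true — exactly one ✓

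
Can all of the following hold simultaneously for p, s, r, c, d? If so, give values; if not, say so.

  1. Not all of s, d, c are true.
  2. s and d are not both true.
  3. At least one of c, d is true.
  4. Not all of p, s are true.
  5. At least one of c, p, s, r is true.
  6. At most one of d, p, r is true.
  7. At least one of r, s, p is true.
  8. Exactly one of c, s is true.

p = True, s = False, r = False, c = True, d = False

  (1) {s, d, c}: 1/3 true — not all ✓
  (2) s=F, d=F — not both ✓
  (3) {c, d}: 1 true — at least one ✓
  (4) {p, s}: 1/2 true — not all ✓
  (5) {c, p, s, r}: 2 true — at least one ✓
  (6) {d, p, r}: 1 true — at most one ✓
  (7) {r, s, p}: 1 true — at least one ✓
  (8) {c, s}: 1 true — exactly one ✓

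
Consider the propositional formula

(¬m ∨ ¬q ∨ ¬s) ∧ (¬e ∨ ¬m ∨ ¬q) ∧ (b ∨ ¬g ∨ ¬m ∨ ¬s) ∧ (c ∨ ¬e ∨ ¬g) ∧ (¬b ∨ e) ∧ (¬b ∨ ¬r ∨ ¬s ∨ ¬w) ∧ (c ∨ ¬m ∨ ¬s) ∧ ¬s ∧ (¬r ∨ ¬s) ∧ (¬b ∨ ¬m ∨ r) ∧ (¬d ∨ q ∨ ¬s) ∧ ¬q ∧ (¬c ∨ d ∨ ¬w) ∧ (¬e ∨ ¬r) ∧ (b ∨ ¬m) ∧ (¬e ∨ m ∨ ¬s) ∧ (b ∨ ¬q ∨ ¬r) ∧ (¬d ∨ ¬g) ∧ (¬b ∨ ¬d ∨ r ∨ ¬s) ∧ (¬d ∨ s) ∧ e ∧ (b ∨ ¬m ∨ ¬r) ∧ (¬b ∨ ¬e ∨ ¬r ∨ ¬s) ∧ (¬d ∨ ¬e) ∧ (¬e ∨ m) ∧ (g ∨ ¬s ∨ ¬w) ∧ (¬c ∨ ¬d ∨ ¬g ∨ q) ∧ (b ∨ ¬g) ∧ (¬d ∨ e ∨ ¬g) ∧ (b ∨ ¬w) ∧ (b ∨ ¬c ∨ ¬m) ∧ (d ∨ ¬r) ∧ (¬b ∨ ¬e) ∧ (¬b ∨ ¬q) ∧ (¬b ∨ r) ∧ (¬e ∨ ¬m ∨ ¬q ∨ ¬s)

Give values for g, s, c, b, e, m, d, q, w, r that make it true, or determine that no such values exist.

Unsatisfiable — no assignment works.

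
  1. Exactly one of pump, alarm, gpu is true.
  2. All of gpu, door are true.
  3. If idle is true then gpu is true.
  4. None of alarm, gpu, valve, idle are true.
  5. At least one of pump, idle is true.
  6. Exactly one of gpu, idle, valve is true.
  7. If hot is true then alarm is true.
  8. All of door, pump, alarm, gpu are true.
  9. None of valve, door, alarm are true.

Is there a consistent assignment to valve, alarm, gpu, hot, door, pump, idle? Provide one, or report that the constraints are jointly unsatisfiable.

UNSATISFIABLE

Case alarm = True:
  Constraint (4) is violated (alarm=T) — contradiction.
Case alarm = False:
  Constraint (8) is violated (alarm=F) — contradiction.
Both cases fail — unsatisfiable.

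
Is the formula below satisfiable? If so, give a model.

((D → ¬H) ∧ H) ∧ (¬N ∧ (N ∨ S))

N=F, H=T, D=F, S=T

  (D → ¬H) ∧ H = True
    D → ¬H = True
      ¬H = False
  ¬N ∧ (N ∨ S) = True
    ¬N = True
    N ∨ S = True
Both conjuncts True, so the formula holds.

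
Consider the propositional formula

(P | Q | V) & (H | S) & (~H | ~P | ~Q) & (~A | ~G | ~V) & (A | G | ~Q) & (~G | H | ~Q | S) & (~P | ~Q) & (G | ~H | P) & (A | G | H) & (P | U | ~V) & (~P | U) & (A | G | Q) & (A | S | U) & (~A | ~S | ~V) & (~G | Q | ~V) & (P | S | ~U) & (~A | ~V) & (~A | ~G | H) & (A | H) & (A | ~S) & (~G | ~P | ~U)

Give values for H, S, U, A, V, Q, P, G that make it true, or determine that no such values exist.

H: False, S: True, U: True, A: True, V: False, Q: True, P: False, G: False

Set H = False.
  then (H | S) forces S = True.
  then (A | H) forces A = True.
  then (~A | ~S | ~V) forces V = False.
  then (~A | ~G | H) forces G = False.
Set U = True.
Set Q = True.
  then (~P | ~Q) forces P = False.
All clauses satisfied.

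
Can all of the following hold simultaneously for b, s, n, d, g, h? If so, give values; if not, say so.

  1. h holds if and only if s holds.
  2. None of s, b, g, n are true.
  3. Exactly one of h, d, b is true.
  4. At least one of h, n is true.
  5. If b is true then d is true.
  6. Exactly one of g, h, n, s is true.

Unsatisfiable — no assignment works.

Case n = True:
  Constraint (2) is violated (n=T) — contradiction.
Case n = False:
  (2) forces s = False.
  (1) with s=F forces h = False.
  Constraint (4) is violated (h=F, n=F) — contradiction.
Both cases fail — unsatisfiable.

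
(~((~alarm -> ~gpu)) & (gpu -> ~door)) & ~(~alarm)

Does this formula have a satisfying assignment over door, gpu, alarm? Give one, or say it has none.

Case alarm = True: the conjunct ~((~alarm -> ~gpu)) becomes ~((False -> ~gpu)) = False.
Case alarm = False: the conjunct ~(~alarm) becomes ~(~False) = False.
Both cases fail — unsatisfiable.

No satisfying assignment exists.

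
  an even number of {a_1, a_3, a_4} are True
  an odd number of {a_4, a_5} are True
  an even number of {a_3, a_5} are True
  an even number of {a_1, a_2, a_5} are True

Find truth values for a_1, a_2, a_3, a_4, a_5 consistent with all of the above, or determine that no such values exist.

a_1: True, a_2: False, a_3: True, a_4: False, a_5: True

{a_1, a_3, a_4}: 2 true → even ✓
{a_4, a_5}: 1 true → odd ✓
{a_3, a_5}: 2 true → even ✓
{a_1, a_2, a_5}: 2 true → even ✓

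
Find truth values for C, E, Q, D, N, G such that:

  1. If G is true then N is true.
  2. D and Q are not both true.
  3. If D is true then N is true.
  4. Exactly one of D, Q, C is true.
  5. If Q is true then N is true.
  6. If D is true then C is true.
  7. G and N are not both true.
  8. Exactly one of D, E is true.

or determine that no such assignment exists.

C: True, E: True, Q: False, D: False, N: True, G: False

  (1) G=F ⇒ N: vacuous ✓
  (2) D=F, Q=F — not both ✓
  (3) D=F ⇒ N: vacuous ✓
  (4) {D, Q, C}: 1 true — exactly one ✓
  (5) Q=F ⇒ N: vacuous ✓
  (6) D=F ⇒ C: vacuous ✓
  (7) G=F, N=T — not both ✓
  (8) {D, E}: 1 true — exactly one ✓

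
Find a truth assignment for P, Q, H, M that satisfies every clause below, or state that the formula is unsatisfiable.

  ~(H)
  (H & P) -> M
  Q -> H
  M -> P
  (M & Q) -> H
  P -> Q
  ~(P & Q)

Unit clause (~H) forces H = False.
In (H | ~Q) only ~Q is left, so Q = False.
In (~P | Q) only ~P is left, so P = False.
In (~M | P) only ~M is left, so M = False.
Check each clause:
  (~H): ~H holds.
  (H | ~Q): ~Q holds.
  (~P | Q): ~P holds.
  (H | ~M | ~Q): ~M holds.
  (~M | P): ~M holds.
  (~H | M | ~P): ~H holds.
  (~P | ~Q): ~P holds.
All clauses satisfied.

P = False, Q = False, H = False, M = False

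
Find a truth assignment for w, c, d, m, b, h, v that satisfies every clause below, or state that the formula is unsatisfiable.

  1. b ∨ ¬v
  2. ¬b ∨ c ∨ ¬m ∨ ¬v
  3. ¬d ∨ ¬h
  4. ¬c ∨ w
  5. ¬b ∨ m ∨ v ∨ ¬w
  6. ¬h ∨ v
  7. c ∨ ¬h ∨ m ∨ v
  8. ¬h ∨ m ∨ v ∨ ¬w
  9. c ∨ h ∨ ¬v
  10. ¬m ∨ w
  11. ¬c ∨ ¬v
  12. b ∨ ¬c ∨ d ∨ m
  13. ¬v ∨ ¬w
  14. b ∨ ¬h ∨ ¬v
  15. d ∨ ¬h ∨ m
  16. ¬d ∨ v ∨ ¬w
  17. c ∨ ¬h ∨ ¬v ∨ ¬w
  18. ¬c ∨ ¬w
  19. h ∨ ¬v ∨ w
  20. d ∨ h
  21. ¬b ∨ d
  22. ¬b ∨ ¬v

Try w = True:
  (¬v ∨ ¬w) forces v = False.
  (¬h ∨ v) forces h = False.
  (¬d ∨ v ∨ ¬w) forces d = False.
  clause (d ∨ h) is falsified — backtrack.
So w = False.
  then (¬c ∨ w) forces c = False.
  then (¬m ∨ w) forces m = False.
Set d = True.
  then (¬d ∨ ¬h) forces h = False.
  then (c ∨ h ∨ ¬v) forces v = False.
Set b = False.
All clauses satisfied.

w: False, c: False, d: True, m: False, b: False, h: False, v: False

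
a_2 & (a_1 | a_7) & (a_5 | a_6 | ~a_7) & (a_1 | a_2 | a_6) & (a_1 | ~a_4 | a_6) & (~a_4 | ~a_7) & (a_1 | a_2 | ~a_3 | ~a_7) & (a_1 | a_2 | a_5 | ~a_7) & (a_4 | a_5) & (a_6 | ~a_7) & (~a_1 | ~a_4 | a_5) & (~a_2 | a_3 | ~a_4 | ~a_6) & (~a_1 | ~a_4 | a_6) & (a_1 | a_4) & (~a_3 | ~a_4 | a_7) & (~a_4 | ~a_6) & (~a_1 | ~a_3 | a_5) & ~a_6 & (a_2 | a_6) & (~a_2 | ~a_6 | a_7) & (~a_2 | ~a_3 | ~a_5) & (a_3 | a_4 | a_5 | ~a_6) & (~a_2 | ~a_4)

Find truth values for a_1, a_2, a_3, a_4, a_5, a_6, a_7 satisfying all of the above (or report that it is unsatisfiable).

Unit clause (a_2) forces a_2 = True.
Unit clause (~a_6) forces a_6 = False.
In (~a_2 | ~a_4) only ~a_4 is left, so a_4 = False.
In (a_4 | a_5) only a_5 is left, so a_5 = True.
In (a_6 | ~a_7) only ~a_7 is left, so a_7 = False.
In (a_1 | a_4) only a_1 is left, so a_1 = True.
In (~a_2 | ~a_3 | ~a_5) only ~a_3 is left, so a_3 = False.
All clauses satisfied.

a_1 = True; a_2 = True; a_3 = False; a_4 = False; a_5 = True; a_6 = False; a_7 = False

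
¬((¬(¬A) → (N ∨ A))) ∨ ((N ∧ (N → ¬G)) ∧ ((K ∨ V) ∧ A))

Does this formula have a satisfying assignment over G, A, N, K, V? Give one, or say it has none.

G = False, A = True, N = True, K = True, V = False

  ¬((¬(¬A) → (N ∨ A))) ∨ ((N ∧ (N → ¬G)) ∧ ((K ∨ V) ∧ A)) = True
    ¬((¬(¬A) → (N ∨ A))) = False
      ¬(¬A) → (N ∨ A) = True
        ¬(¬A) = True
          ¬A = False
        N ∨ A = True
    (N ∧ (N → ¬G)) ∧ ((K ∨ V) ∧ A) = True
      N ∧ (N → ¬G) = True
        N → ¬G = True
          ¬G = True
      (K ∨ V) ∧ A = True
        K ∨ V = True
The formula evaluates to True.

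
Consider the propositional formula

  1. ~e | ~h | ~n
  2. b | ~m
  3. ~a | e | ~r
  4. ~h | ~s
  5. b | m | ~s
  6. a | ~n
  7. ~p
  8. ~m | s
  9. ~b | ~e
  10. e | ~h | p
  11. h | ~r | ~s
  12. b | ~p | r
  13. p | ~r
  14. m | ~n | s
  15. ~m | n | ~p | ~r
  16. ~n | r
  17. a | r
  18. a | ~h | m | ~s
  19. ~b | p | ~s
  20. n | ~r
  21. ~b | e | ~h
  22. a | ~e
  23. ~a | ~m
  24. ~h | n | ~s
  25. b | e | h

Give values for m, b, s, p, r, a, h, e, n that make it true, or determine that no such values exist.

m = False, b = False, s = False, p = False, r = False, a = True, h = True, e = True, n = False

Unit clause (~p) forces p = False.
In (p | ~r) only ~r is left, so r = False.
In (~n | r) only ~n is left, so n = False.
In (a | r) only a is left, so a = True.
In (~a | ~m) only ~m is left, so m = False.
Set b = False.
  then (b | m | ~s) forces s = False.
Set h = True.
  then (e | ~h | p) forces e = True.
All clauses satisfied.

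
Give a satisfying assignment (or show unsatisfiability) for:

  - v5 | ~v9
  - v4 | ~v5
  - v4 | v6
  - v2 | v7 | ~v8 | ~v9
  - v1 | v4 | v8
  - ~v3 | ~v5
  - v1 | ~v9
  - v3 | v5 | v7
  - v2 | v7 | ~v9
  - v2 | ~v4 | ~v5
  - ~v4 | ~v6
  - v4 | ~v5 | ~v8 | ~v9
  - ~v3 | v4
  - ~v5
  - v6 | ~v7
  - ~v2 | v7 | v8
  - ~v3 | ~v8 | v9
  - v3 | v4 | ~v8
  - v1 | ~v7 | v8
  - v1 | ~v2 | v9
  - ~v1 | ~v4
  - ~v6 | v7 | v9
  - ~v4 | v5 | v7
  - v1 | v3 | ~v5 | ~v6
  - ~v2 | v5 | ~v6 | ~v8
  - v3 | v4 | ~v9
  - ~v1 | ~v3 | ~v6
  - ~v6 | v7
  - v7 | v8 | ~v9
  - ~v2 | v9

v1: True; v2: False; v3: False; v4: False; v5: False; v6: True; v7: True; v8: False; v9: False

Unit clause (~v5) forces v5 = False.
In (v5 | ~v9) only ~v9 is left, so v9 = False.
In (~v2 | v9) only ~v2 is left, so v2 = False.
Set v1 = True.
  then (~v1 | ~v4) forces v4 = False.
  then (v4 | v6) forces v6 = True.
  then (~v3 | v4) forces v3 = False.
  then (v3 | v4 | ~v8) forces v8 = False.
  then (~v6 | v7 | v9) forces v7 = True.
All clauses satisfied.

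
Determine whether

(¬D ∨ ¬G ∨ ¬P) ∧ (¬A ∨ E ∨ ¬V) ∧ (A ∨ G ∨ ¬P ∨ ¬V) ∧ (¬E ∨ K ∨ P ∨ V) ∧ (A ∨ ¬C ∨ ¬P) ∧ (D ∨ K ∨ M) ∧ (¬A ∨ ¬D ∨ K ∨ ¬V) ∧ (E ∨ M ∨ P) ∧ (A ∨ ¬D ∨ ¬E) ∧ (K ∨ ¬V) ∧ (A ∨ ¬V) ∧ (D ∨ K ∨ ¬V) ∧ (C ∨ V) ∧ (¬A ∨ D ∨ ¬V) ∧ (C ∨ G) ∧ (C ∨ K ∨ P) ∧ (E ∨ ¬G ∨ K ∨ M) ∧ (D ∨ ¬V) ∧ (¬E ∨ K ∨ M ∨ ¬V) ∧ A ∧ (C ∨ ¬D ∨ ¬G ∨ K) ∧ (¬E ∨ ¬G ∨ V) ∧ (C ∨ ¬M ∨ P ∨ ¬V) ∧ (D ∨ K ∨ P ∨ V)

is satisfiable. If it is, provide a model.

M=T; P=T; C=T; V=F; D=F; G=T; A=T; K=T; E=F

Unit clause (A) forces A = True.
Set M = True.
Set P = True.
Set C = True.
Set V = False.
Set D = False.
Set G = True.
  then (¬E ∨ ¬G ∨ V) forces E = False.
Set K = True.
All clauses satisfied.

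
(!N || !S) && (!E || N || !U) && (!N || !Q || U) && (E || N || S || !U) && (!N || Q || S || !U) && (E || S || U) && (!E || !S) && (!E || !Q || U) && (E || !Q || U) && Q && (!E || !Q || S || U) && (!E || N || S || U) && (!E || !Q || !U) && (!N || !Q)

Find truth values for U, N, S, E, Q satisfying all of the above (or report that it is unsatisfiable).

Unit clause (Q) forces Q = True.
In (!N || !Q) only !N is left, so N = False.
Try U = False:
  (!E || !Q || U) forces E = False.
  clause (E || !Q || U) is falsified — backtrack.
So U = True.
  then (!E || N || !U) forces E = False.
  then (E || N || S || !U) forces S = True.
All clauses satisfied.

U: True, N: False, S: True, E: False, Q: True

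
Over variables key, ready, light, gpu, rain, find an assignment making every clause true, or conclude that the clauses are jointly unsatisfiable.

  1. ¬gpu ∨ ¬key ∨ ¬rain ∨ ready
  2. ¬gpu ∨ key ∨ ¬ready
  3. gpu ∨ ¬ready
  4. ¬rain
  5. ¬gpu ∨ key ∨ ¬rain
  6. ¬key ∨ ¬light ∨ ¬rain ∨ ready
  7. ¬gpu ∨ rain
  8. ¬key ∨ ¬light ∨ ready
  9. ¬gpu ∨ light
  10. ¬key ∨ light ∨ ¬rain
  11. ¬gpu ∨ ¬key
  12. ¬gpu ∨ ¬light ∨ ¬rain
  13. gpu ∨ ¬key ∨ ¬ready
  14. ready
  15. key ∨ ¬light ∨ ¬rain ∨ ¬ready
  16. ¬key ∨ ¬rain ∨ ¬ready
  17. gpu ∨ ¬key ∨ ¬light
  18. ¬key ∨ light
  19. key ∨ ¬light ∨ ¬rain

Unsatisfiable

Case ready = True:
  (gpu ∨ ¬ready) forces gpu = True.
  (¬gpu ∨ key ∨ ¬ready) forces key = True.
  Clause (¬gpu ∨ ¬key) is falsified — contradiction.
Case ready = False:
  Clause (ready) is falsified — contradiction.
Both cases fail, so the formula is unsatisfiable.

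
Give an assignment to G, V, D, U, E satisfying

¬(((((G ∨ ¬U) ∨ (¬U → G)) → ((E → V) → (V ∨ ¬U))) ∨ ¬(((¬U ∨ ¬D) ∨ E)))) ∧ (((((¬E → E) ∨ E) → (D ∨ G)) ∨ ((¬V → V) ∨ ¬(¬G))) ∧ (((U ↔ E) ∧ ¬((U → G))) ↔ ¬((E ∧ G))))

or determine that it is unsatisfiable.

Unsatisfiable — no assignment works.

Case U = True: the formula simplifies to ¬((((E → V) → V) ∨ ¬((¬D ∨ E)))) ∧ (((((¬E → E) ∨ E) → (D ∨ G)) ∨ ((¬V → V) ∨ ¬(¬G))) ∧ ((E ∧ ¬G) ↔ ¬((E ∧ G)))).
  E = True: simplifies to ¬((V → V)) ∧ (((D ∨ G) ∨ ((¬V → V) ∨ ¬(¬G))) ∧ (¬G ↔ ¬G)).
    V = True: the conjunct ¬((V → V)) becomes ¬((True → True)) = False.
    V = False: the conjunct ¬((V → V)) becomes ¬((False → False)) = False.
  E = False: the conjunct (E ∧ ¬G) ↔ ¬((E ∧ G)) becomes (False ∧ ¬G) ↔ ¬False = False.
Case U = False: the conjunct ¬(((((G ∨ ¬U) ∨ (¬U → G)) → ((E → V) → (V ∨ ¬U))) ∨ ¬(((¬U ∨ ¬D) ∨ E)))) becomes ¬((True ∨ False)) = False.
Both cases fail — unsatisfiable.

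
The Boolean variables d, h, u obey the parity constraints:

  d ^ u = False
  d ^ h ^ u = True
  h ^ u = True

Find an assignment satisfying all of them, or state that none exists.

d: False; h: True; u: False

d ^ u = F ^ F = False ✓
d ^ h ^ u = F ^ T ^ F = True ✓
h ^ u = T ^ F = True ✓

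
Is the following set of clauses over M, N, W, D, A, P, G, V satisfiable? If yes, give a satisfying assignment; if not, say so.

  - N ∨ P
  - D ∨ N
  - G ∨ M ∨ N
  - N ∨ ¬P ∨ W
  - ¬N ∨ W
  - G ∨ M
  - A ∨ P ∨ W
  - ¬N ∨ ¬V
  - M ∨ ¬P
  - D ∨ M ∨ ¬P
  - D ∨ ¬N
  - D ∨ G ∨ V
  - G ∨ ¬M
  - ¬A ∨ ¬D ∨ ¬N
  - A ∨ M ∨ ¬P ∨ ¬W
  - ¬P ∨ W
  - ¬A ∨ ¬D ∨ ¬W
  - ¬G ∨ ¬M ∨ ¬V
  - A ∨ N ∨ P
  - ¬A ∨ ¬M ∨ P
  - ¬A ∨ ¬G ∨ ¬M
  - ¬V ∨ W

M: True, N: True, W: True, D: True, A: False, P: True, G: True, V: False

Set M = True.
  then (G ∨ ¬M) forces G = True.
  then (¬G ∨ ¬M ∨ ¬V) forces V = False.
  then (¬A ∨ ¬G ∨ ¬M) forces A = False.
Set N = True.
  then (¬N ∨ W) forces W = True.
  then (D ∨ ¬N) forces D = True.
Set P = True.
All clauses satisfied.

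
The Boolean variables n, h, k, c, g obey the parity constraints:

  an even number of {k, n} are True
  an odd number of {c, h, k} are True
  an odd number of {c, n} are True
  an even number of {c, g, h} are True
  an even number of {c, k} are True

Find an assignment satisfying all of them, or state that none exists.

UNSATISFIABLE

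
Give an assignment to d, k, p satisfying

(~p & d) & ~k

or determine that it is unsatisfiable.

d=T; k=F; p=F

  ~p & d = True
    ~p = True
  ~k = True
Both conjuncts True, so the formula holds.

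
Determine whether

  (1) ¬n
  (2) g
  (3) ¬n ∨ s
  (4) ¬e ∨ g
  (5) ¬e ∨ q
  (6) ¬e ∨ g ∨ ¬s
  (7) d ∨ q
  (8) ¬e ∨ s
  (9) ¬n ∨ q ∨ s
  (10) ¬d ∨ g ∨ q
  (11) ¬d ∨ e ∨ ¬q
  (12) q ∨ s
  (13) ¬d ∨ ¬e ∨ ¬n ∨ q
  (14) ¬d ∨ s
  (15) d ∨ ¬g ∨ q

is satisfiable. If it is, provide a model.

Unit clause (¬n) forces n = False.
Unit clause (g) forces g = True.
Set s = True.
Set e = True.
  then (¬e ∨ q) forces q = True.
Set d = False.
All clauses satisfied.

s=T, n=F, e=T, q=T, d=F, g=T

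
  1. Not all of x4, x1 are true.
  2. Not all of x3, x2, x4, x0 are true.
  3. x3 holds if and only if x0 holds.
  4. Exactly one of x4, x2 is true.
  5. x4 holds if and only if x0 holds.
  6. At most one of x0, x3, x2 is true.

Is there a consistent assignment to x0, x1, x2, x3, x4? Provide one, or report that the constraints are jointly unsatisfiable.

x0: False, x1: False, x2: True, x3: False, x4: False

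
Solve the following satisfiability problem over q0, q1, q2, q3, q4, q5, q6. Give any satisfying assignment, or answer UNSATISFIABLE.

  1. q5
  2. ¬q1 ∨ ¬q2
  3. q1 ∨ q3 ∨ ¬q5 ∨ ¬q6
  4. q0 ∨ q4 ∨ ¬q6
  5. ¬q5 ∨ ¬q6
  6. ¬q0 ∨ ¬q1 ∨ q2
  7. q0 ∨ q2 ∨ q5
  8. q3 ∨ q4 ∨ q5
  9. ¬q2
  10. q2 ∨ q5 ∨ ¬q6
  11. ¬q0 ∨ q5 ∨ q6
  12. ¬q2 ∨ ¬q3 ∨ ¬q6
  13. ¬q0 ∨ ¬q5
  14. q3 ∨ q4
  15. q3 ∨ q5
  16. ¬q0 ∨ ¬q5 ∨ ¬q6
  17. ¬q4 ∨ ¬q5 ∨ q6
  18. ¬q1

q0=F; q1=F; q2=F; q3=T; q4=F; q5=T; q6=F

Unit clause (q5) forces q5 = True.
In (¬q5 ∨ ¬q6) only ¬q6 is left, so q6 = False.
Unit clause (¬q2) forces q2 = False.
In (¬q0 ∨ ¬q5) only ¬q0 is left, so q0 = False.
In (¬q4 ∨ ¬q5 ∨ q6) only ¬q4 is left, so q4 = False.
Unit clause (¬q1) forces q1 = False.
In (q3 ∨ q4) only q3 is left, so q3 = True.
All clauses satisfied.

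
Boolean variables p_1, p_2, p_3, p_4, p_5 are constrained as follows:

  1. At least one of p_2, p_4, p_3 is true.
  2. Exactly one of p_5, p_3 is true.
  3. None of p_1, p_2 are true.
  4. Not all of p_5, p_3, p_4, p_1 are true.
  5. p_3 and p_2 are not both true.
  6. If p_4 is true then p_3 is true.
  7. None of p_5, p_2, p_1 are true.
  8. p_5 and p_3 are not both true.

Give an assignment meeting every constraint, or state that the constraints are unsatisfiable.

p_1 = False, p_2 = False, p_3 = True, p_4 = False, p_5 = False

  (1) {p_2, p_4, p_3}: 1 true — at least one ✓
  (2) {p_5, p_3}: 1 true — exactly one ✓
  (3) {p_1, p_2}: 0 true — none ✓
  (4) {p_5, p_3, p_4, p_1}: 1/4 true — not all ✓
  (5) p_3=T, p_2=F — not both ✓
  (6) p_4=F ⇒ p_3: vacuous ✓
  (7) {p_5, p_2, p_1}: 0 true — none ✓
  (8) p_5=F, p_3=T — not both ✓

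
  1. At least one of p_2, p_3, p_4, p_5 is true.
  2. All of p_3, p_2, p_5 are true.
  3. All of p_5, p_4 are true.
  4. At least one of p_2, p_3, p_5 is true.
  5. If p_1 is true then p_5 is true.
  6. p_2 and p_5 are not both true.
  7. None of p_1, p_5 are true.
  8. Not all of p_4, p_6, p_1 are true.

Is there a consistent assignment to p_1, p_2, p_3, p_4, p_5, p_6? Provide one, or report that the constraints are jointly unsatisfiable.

Case p_5 = True:
  Constraint (7) is violated (p_5=T) — contradiction.
Case p_5 = False:
  Constraint (2) is violated (p_5=F) — contradiction.
Both cases fail — unsatisfiable.

UNSATISFIABLE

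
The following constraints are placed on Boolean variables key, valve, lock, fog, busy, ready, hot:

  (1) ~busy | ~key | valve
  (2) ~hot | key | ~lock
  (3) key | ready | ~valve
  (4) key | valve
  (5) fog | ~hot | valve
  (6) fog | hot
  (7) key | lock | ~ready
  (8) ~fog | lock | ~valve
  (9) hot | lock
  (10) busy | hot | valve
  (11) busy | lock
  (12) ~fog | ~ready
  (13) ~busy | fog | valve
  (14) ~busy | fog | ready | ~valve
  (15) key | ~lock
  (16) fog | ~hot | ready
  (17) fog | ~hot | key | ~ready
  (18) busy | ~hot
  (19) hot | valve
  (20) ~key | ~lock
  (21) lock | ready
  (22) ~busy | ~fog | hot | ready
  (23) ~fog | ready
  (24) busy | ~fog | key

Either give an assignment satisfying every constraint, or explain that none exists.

key: True, valve: True, lock: False, fog: False, busy: True, ready: True, hot: True

Try key = False:
  (key | valve) forces valve = True.
  (key | ready | ~valve) forces ready = True.
  (key | lock | ~ready) forces lock = True.
  clause (key | ~lock) is falsified — backtrack.
So key = True.
  then (~key | ~lock) forces lock = False.
  then (lock | ready) forces ready = True.
  then (hot | lock) forces hot = True.
  then (busy | lock) forces busy = True.
  then (~fog | ~ready) forces fog = False.
  then (~busy | fog | valve) forces valve = True.
All clauses satisfied.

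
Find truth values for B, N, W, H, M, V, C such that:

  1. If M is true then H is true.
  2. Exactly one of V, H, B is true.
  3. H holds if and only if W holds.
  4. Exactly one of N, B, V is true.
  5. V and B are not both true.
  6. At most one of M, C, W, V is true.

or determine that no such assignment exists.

B: True, N: False, W: False, H: False, M: False, V: False, C: False

  (1) M=F ⇒ H: vacuous ✓
  (2) {V, H, B}: 1 true — exactly one ✓
  (3) H=F, W=F — same ✓
  (4) {N, B, V}: 1 true — exactly one ✓
  (5) V=F, B=T — not both ✓
  (6) {M, C, W, V}: 0 true — at most one ✓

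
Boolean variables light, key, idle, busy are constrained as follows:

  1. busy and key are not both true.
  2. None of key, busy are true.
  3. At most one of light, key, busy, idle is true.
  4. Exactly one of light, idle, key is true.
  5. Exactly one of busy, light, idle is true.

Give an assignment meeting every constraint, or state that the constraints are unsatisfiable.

light = False, key = False, idle = True, busy = False

  (1) busy=F, key=F — not both ✓
  (2) {key, busy}: 0 true — none ✓
  (3) {light, key, busy, idle}: 1 true — at most one ✓
  (4) {light, idle, key}: 1 true — exactly one ✓
  (5) {busy, light, idle}: 1 true — exactly one ✓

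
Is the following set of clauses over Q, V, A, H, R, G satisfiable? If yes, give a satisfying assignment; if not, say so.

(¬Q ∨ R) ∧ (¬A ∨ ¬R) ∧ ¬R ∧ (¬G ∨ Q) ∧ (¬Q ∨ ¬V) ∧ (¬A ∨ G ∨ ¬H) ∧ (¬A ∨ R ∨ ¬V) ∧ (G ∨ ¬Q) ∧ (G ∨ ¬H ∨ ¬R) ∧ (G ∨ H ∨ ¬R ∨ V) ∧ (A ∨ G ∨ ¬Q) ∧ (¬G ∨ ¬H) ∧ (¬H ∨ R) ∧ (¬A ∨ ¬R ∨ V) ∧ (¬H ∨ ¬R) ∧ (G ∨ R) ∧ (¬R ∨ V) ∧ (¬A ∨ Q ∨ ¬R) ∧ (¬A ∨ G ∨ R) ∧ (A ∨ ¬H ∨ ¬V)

Case R = True:
  Clause (¬R) is falsified — contradiction.
Case R = False:
  (¬Q ∨ R) forces Q = False.
  (¬G ∨ Q) forces G = False.
  Clause (G ∨ R) is falsified — contradiction.
Both cases fail, so the formula is unsatisfiable.

Unsatisfiable — no assignment works.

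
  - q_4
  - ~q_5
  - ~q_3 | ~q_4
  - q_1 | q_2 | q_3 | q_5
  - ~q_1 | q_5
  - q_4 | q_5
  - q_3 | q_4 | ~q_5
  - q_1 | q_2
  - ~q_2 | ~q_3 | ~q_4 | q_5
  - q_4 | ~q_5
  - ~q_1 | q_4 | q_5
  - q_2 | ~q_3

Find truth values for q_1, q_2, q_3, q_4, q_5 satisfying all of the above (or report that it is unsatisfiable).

q_1=F; q_2=T; q_3=F; q_4=T; q_5=F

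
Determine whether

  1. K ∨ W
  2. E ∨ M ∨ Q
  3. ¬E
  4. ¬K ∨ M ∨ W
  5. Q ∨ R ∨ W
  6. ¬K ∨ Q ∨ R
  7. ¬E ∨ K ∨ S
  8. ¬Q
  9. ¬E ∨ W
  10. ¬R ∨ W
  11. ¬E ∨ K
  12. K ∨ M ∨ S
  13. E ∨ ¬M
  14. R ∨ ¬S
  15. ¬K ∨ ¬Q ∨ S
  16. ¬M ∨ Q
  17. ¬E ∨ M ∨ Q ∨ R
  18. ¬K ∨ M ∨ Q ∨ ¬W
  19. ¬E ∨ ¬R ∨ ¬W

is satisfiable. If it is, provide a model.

Case Q = True:
  Clause (¬Q) is falsified — contradiction.
Case Q = False:
  (¬E) forces E = False.
  (E ∨ M ∨ Q) forces M = True.
  Clause (E ∨ ¬M) is falsified — contradiction.
Both cases fail, so the formula is unsatisfiable.

UNSATISFIABLE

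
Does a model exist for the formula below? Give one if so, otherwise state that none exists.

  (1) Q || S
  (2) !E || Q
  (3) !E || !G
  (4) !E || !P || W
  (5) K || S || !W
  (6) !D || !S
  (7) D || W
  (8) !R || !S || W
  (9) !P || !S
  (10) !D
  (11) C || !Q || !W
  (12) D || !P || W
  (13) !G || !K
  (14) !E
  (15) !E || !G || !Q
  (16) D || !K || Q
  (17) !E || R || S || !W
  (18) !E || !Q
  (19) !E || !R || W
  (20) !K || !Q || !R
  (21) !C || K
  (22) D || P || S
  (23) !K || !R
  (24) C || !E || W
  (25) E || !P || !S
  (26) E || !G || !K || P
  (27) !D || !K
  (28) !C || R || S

C: True; S: True; D: False; P: False; W: True; G: False; E: False; K: True; Q: True; R: False

Unit clause (!D) forces D = False.
Unit clause (!E) forces E = False.
In (D || W) only W is left, so W = True.
Set C = True.
  then (!C || K) forces K = True.
  then (!K || !R) forces R = False.
  then (!C || R || S) forces S = True.
  then (!P || !S) forces P = False.
  then (!G || !K) forces G = False.
  then (D || !K || Q) forces Q = True.
All clauses satisfied.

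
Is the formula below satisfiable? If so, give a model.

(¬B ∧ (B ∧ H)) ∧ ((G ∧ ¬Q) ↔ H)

Case B = True: the conjunct ¬B is False.
Case B = False: the conjunct B is False.
Both cases fail — unsatisfiable.

Unsatisfiable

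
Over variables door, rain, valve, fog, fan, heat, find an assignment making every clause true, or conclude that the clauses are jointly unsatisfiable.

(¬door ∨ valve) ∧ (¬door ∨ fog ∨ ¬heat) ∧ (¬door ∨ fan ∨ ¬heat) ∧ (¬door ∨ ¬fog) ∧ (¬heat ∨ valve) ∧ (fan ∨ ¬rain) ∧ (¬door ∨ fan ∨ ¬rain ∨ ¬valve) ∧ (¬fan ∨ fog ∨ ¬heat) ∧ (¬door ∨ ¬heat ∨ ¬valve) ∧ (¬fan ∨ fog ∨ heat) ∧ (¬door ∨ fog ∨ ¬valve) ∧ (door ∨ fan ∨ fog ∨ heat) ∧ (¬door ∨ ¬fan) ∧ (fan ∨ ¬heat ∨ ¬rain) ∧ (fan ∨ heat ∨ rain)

door = False; rain = False; valve = True; fog = True; fan = True; heat = False

Try door = True:
  (¬door ∨ valve) forces valve = True.
  (¬door ∨ ¬fog) forces fog = False.
  clause (¬door ∨ fog ∨ ¬valve) is falsified — backtrack.
So door = False.
Set rain = False.
Set valve = True.
Set fog = True.
Set fan = True.
Set heat = False.
All clauses satisfied.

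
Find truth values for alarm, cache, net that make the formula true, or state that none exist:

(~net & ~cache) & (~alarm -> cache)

alarm=T; cache=F; net=F

  ~net & ~cache = True
    ~net = True
    ~cache = True
  ~alarm -> cache = True
    ~alarm = False
Both conjuncts True, so the formula holds.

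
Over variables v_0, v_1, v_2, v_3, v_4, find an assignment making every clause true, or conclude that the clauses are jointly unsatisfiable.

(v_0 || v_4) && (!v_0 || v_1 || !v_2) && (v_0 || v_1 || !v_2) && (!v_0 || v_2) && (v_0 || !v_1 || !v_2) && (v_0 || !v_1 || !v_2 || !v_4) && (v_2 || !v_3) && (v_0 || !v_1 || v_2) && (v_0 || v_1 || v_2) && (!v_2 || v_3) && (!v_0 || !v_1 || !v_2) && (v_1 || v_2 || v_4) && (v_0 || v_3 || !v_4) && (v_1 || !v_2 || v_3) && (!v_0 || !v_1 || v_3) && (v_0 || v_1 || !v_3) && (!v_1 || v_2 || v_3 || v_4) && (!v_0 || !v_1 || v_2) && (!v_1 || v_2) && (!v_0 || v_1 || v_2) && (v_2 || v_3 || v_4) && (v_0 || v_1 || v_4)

No satisfying assignment exists.

Case v_0 = True:
  (!v_0 || v_2) forces v_2 = True.
  (!v_0 || v_1 || !v_2) forces v_1 = True.
  Clause (!v_0 || !v_1 || !v_2) is falsified — contradiction.
Case v_0 = False:
  (v_0 || v_4) forces v_4 = True.
  (v_0 || v_3 || !v_4) forces v_3 = True.
  (v_2 || !v_3) forces v_2 = True.
  (v_0 || v_1 || !v_2) forces v_1 = True.
  Clause (v_0 || !v_1 || !v_2) is falsified — contradiction.
Both cases fail, so the formula is unsatisfiable.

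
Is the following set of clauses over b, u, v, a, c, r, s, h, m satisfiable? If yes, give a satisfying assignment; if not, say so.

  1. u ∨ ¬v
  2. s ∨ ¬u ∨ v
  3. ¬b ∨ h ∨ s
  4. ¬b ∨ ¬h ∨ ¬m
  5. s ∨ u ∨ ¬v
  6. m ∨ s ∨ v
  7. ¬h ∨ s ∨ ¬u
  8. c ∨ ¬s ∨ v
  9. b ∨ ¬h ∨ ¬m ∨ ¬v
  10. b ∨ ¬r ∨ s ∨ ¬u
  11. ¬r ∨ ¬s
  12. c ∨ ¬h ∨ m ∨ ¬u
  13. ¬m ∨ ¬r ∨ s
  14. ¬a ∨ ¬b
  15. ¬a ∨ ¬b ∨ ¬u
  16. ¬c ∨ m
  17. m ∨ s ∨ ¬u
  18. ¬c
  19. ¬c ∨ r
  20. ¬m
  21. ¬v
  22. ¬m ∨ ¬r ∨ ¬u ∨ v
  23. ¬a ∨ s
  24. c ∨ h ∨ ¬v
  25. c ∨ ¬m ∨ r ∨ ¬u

Unsatisfiable — no assignment works.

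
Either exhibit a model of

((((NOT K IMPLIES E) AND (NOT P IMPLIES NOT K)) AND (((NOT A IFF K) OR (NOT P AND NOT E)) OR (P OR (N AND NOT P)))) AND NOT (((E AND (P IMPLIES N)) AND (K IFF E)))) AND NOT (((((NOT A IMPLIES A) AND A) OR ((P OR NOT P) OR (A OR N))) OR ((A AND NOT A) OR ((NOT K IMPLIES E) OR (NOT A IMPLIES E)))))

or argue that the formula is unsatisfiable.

The formula is unsatisfiable.

The conjunct NOT (((((NOT A IMPLIES A) AND A) OR ((P OR NOT P) OR (A OR N))) OR ((A AND NOT A) OR ((NOT K IMPLIES E) OR (NOT A IMPLIES E))))) is unsatisfiable on its own:
  P = True: this becomes NOT ((True OR ((A AND NOT A) OR ((NOT K IMPLIES E) OR (NOT A IMPLIES E))))) = False.
  P = False: this becomes NOT ((True OR ((A AND NOT A) OR ((NOT K IMPLIES E) OR (NOT A IMPLIES E))))) = False.
So the whole conjunction is unsatisfiable.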